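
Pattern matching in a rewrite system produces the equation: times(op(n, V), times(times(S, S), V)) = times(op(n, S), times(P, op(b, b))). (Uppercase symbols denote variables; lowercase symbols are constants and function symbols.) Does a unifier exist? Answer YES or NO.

YES

Decompose times/2: op(n, V) = op(n, S),  times(times(S, S), V) = times(P, op(b, b)).
Decompose op/2: n = n,  V = S.
Delete trivial equation n = n.
Bind V := S; substituting into the remaining equation gives: times(times(S, S), S) = times(P, op(b, b)).
Decompose times/2: times(S, S) = P,  S = op(b, b).
Bind P := times(S, S); no other remaining equation mentions P.
Bind S := op(b, b). Substituting into the earlier bindings gives V := op(b, b), P := times(op(b, b), op(b, b)).
No equations remain and no clash or occurs-check failure arose, so a unifier exists.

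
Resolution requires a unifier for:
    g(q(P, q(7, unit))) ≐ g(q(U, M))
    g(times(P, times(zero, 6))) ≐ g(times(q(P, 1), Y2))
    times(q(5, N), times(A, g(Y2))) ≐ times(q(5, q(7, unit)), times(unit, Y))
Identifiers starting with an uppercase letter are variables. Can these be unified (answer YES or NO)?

NO

Decompose g/1: q(P, q(7, unit)) ≐ q(U, M).
Decompose q/2: P ≐ U,  q(7, unit) ≐ M.
Bind P := U; substituting into the one remaining equation that mentions P gives: g(times(U, times(zero, 6))) ≐ g(times(q(U, 1), Y2)).
Bind M := q(7, unit); no other remaining equation mentions M.
Decompose g/1: times(U, times(zero, 6)) ≐ times(q(U, 1), Y2).
Decompose times/2: U ≐ q(U, 1),  times(zero, 6) ≐ Y2.
Occurs check fails: U occurs in q(U, 1); the equation U ≐ q(U, 1) has no finite solution.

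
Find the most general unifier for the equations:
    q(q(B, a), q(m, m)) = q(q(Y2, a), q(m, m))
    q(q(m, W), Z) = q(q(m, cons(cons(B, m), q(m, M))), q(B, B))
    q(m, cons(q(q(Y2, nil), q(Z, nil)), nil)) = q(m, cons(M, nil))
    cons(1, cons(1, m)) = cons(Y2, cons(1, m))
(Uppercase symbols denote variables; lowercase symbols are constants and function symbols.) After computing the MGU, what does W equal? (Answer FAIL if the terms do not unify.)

Decompose q/2: q(B, a) = q(Y2, a),  q(m, m) = q(m, m).
Decompose q/2: B = Y2,  a = a.
Bind B := Y2; substituting into the one remaining equation that mentions B gives: q(q(m, W), Z) = q(q(m, cons(cons(Y2, m), q(m, M))), q(Y2, Y2)).
Delete trivial equation a = a.
Delete trivial equation q(m, m) = q(m, m).
Decompose q/2: q(m, W) = q(m, cons(cons(Y2, m), q(m, M))),  Z = q(Y2, Y2).
Decompose q/2: m = m,  W = cons(cons(Y2, m), q(m, M)).
Delete trivial equation m = m.
Bind W := cons(cons(Y2, m), q(m, M)); no other remaining equation mentions W.
Bind Z := q(Y2, Y2); substituting into the one remaining equation that mentions Z gives: q(m, cons(q(q(Y2, nil), q(q(Y2, Y2), nil)), nil)) = q(m, cons(M, nil)).
Decompose q/2: m = m,  cons(q(q(Y2, nil), q(q(Y2, Y2), nil)), nil) = cons(M, nil).
Delete trivial equation m = m.
Decompose cons/2: q(q(Y2, nil), q(q(Y2, Y2), nil)) = M,  nil = nil.
Bind M := q(q(Y2, nil), q(q(Y2, Y2), nil)); no other remaining equation mentions M. Substituting into the earlier binding gives W := cons(cons(Y2, m), q(m, q(q(Y2, nil), q(q(Y2, Y2), nil)))).
Delete trivial equation nil = nil.
Decompose cons/2: 1 = Y2,  cons(1, m) = cons(1, m).
Bind Y2 := 1; no other remaining equation mentions Y2. Substituting into the earlier bindings gives B := 1, W := cons(cons(1, m), q(m, q(q(1, nil), q(q(1, 1), nil)))), Z := q(1, 1), M := q(q(1, nil), q(q(1, 1), nil)).
Delete trivial equation cons(1, m) = cons(1, m).
MGU = { B := 1, W := cons(cons(1, m), q(m, q(q(1, nil), q(q(1, 1), nil)))), Z := q(1, 1), M := q(q(1, nil), q(q(1, 1), nil)), Y2 := 1 }, so W := cons(cons(1, m), q(m, q(q(1, nil), q(q(1, 1), nil)))).

cons(cons(1, m), q(m, q(q(1, nil), q(q(1, 1), nil))))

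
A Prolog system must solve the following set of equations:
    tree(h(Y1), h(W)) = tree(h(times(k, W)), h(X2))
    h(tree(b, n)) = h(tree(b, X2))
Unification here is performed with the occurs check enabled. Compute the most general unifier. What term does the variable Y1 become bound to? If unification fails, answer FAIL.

times(k, n)

Decompose tree/2: h(Y1) = h(times(k, W)),  h(W) = h(X2).
Decompose h/1: Y1 = times(k, W).
Bind Y1 := times(k, W); no other remaining equation mentions Y1.
Decompose h/1: W = X2.
Bind W := X2; no other remaining equation mentions W. Substituting into the earlier binding gives Y1 := times(k, X2).
Decompose h/1: tree(b, n) = tree(b, X2).
Decompose tree/2: b = b,  n = X2.
Delete trivial equation b = b.
Bind X2 := n. Substituting into the earlier bindings gives Y1 := times(k, n), W := n.
MGU = { Y1 -> times(k, n), W -> n, X2 -> n }, so Y1 -> times(k, n).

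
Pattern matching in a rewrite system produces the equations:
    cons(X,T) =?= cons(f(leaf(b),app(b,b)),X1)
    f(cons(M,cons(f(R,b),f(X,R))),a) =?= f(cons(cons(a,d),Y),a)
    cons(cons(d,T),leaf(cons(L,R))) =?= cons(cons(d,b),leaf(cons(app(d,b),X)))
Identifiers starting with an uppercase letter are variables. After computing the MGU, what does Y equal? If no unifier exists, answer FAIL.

Decompose cons/2: X =?= f(leaf(b),app(b,b)),  T =?= X1.
Bind X := f(leaf(b),app(b,b)); substituting into the 2 remaining equations that mention X gives: f(cons(M,cons(f(R,b),f(f(leaf(b),app(b,b)),R))),a) =?= f(cons(cons(a,d),Y),a),  cons(cons(d,T),leaf(cons(L,R))) =?= cons(cons(d,b),leaf(cons(app(d,b),f(leaf(b),app(b,b))))).
Bind T := X1; substituting into the one remaining equation that mentions T gives: cons(cons(d,X1),leaf(cons(L,R))) =?= cons(cons(d,b),leaf(cons(app(d,b),f(leaf(b),app(b,b))))).
Decompose f/2: cons(M,cons(f(R,b),f(f(leaf(b),app(b,b)),R))) =?= cons(cons(a,d),Y),  a =?= a.
Decompose cons/2: M =?= cons(a,d),  cons(f(R,b),f(f(leaf(b),app(b,b)),R)) =?= Y.
Bind M := cons(a,d); no other remaining equation mentions M.
Bind Y := cons(f(R,b),f(f(leaf(b),app(b,b)),R)); no other remaining equation mentions Y.
Delete trivial equation a =?= a.
Decompose cons/2: cons(d,X1) =?= cons(d,b),  leaf(cons(L,R)) =?= leaf(cons(app(d,b),f(leaf(b),app(b,b)))).
Decompose cons/2: d =?= d,  X1 =?= b.
Delete trivial equation d =?= d.
Bind X1 := b; no other remaining equation mentions X1. Substituting into the earlier binding gives T := b.
Decompose leaf/1: cons(L,R) =?= cons(app(d,b),f(leaf(b),app(b,b))).
Decompose cons/2: L =?= app(d,b),  R =?= f(leaf(b),app(b,b)).
Bind L := app(d,b); no other remaining equation mentions L.
Bind R := f(leaf(b),app(b,b)). Substituting into the earlier binding gives Y := cons(f(f(leaf(b),app(b,b)),b),f(f(leaf(b),app(b,b)),f(leaf(b),app(b,b)))).
MGU = { X := f(leaf(b),app(b,b)), T := b, M := cons(a,d), Y := cons(f(f(leaf(b),app(b,b)),b),f(f(leaf(b),app(b,b)),f(leaf(b),app(b,b)))), X1 := b, L := app(d,b), R := f(leaf(b),app(b,b)) }, so Y := cons(f(f(leaf(b),app(b,b)),b),f(f(leaf(b),app(b,b)),f(leaf(b),app(b,b)))).

cons(f(f(leaf(b),app(b,b)),b),f(f(leaf(b),app(b,b)),f(leaf(b),app(b,b))))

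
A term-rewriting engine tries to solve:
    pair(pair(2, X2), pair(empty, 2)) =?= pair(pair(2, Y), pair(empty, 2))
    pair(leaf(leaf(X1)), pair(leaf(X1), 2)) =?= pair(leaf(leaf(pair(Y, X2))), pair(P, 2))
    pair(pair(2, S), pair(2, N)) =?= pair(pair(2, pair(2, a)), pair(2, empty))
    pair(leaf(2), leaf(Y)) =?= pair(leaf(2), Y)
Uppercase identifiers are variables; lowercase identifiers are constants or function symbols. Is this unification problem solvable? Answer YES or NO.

NO

Decompose pair/2: pair(2, X2) =?= pair(2, Y),  pair(empty, 2) =?= pair(empty, 2).
Decompose pair/2: 2 =?= 2,  X2 =?= Y.
Delete trivial equation 2 =?= 2.
Bind X2 := Y; substituting into the one remaining equation that mentions X2 gives: pair(leaf(leaf(X1)), pair(leaf(X1), 2)) =?= pair(leaf(leaf(pair(Y, Y))), pair(P, 2)).
Delete trivial equation pair(empty, 2) =?= pair(empty, 2).
Decompose pair/2: leaf(leaf(X1)) =?= leaf(leaf(pair(Y, Y))),  pair(leaf(X1), 2) =?= pair(P, 2).
Decompose leaf/1: leaf(X1) =?= leaf(pair(Y, Y)).
Decompose leaf/1: X1 =?= pair(Y, Y).
Bind X1 := pair(Y, Y); substituting into the one remaining equation that mentions X1 gives: pair(leaf(pair(Y, Y)), 2) =?= pair(P, 2).
Decompose pair/2: leaf(pair(Y, Y)) =?= P,  2 =?= 2.
Bind P := leaf(pair(Y, Y)); no other remaining equation mentions P.
Delete trivial equation 2 =?= 2.
Decompose pair/2: pair(2, S) =?= pair(2, pair(2, a)),  pair(2, N) =?= pair(2, empty).
Decompose pair/2: 2 =?= 2,  S =?= pair(2, a).
Delete trivial equation 2 =?= 2.
Bind S := pair(2, a); no other remaining equation mentions S.
Decompose pair/2: 2 =?= 2,  N =?= empty.
Delete trivial equation 2 =?= 2.
Bind N := empty; no other remaining equation mentions N.
Decompose pair/2: leaf(2) =?= leaf(2),  leaf(Y) =?= Y.
Delete trivial equation leaf(2) =?= leaf(2).
Occurs check fails: Y occurs in leaf(Y); the equation Y =?= leaf(Y) has no finite solution.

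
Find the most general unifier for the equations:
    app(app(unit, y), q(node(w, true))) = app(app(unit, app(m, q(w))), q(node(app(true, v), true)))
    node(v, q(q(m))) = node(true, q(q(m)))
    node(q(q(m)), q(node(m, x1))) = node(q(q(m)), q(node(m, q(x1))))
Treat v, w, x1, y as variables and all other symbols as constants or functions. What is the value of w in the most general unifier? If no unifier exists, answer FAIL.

FAIL

Decompose app/2: app(unit, y) = app(unit, app(m, q(w))),  q(node(w, true)) = q(node(app(true, v), true)).
Decompose app/2: unit = unit,  y = app(m, q(w)).
Delete trivial equation unit = unit.
Bind y := app(m, q(w)); no other remaining equation mentions y.
Decompose q/1: node(w, true) = node(app(true, v), true).
Decompose node/2: w = app(true, v),  true = true.
Bind w := app(true, v); no other remaining equation mentions w. Substituting into the earlier binding gives y := app(m, q(app(true, v))).
Delete trivial equation true = true.
Decompose node/2: v = true,  q(q(m)) = q(q(m)).
Bind v := true; no other remaining equation mentions v. Substituting into the earlier bindings gives y := app(m, q(app(true, true))), w := app(true, true).
Delete trivial equation q(q(m)) = q(q(m)).
Decompose node/2: q(q(m)) = q(q(m)),  q(node(m, x1)) = q(node(m, q(x1))).
Delete trivial equation q(q(m)) = q(q(m)).
Decompose q/1: node(m, x1) = node(m, q(x1)).
Decompose node/2: m = m,  x1 = q(x1).
Delete trivial equation m = m.
Occurs check fails: x1 occurs in q(x1); the equation x1 = q(x1) has no finite solution.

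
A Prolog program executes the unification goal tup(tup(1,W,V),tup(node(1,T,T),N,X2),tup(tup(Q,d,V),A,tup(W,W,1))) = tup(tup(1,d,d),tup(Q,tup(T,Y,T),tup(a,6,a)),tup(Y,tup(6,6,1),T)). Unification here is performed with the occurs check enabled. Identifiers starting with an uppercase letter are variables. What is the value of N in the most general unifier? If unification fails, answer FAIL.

tup(tup(d,d,1),tup(node(1,tup(d,d,1),tup(d,d,1)),d,d),tup(d,d,1))

Decompose tup/3: tup(1,W,V) = tup(1,d,d),  tup(node(1,T,T),N,X2) = tup(Q,tup(T,Y,T),tup(a,6,a)),  tup(tup(Q,d,V),A,tup(W,W,1)) = tup(Y,tup(6,6,1),T).
Decompose tup/3: 1 = 1,  W = d,  V = d.
Delete trivial equation 1 = 1.
Bind W := d; substituting into the one remaining equation that mentions W gives: tup(tup(Q,d,V),A,tup(d,d,1)) = tup(Y,tup(6,6,1),T).
Bind V := d; substituting into the one remaining equation that mentions V gives: tup(tup(Q,d,d),A,tup(d,d,1)) = tup(Y,tup(6,6,1),T).
Decompose tup/3: node(1,T,T) = Q,  N = tup(T,Y,T),  X2 = tup(a,6,a).
Bind Q := node(1,T,T); substituting into the one remaining equation that mentions Q gives: tup(tup(node(1,T,T),d,d),A,tup(d,d,1)) = tup(Y,tup(6,6,1),T).
Bind N := tup(T,Y,T); no other remaining equation mentions N.
Bind X2 := tup(a,6,a); no other remaining equation mentions X2.
Decompose tup/3: tup(node(1,T,T),d,d) = Y,  A = tup(6,6,1),  tup(d,d,1) = T.
Bind Y := tup(node(1,T,T),d,d); no other remaining equation mentions Y. Substituting into the earlier binding gives N := tup(T,tup(node(1,T,T),d,d),T).
Bind A := tup(6,6,1); no other remaining equation mentions A.
Bind T := tup(d,d,1). Substituting into the earlier bindings gives Q := node(1,tup(d,d,1),tup(d,d,1)), N := tup(tup(d,d,1),tup(node(1,tup(d,d,1),tup(d,d,1)),d,d),tup(d,d,1)), Y := tup(node(1,tup(d,d,1),tup(d,d,1)),d,d).
MGU = { W = d, V = d, Q = node(1,tup(d,d,1),tup(d,d,1)), N = tup(tup(d,d,1),tup(node(1,tup(d,d,1),tup(d,d,1)),d,d),tup(d,d,1)), X2 = tup(a,6,a), Y = tup(node(1,tup(d,d,1),tup(d,d,1)),d,d), A = tup(6,6,1), T = tup(d,d,1) }, so N = tup(tup(d,d,1),tup(node(1,tup(d,d,1),tup(d,d,1)),d,d),tup(d,d,1)).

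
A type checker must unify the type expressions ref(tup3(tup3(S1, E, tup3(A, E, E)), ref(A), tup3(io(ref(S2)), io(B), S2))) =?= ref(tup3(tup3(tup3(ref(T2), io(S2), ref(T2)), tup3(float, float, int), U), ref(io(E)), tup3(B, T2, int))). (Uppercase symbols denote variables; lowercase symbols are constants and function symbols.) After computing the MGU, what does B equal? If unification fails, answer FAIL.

io(ref(int))

Decompose ref/1: tup3(tup3(S1, E, tup3(A, E, E)), ref(A), tup3(io(ref(S2)), io(B), S2)) =?= tup3(tup3(tup3(ref(T2), io(S2), ref(T2)), tup3(float, float, int), U), ref(io(E)), tup3(B, T2, int)).
Decompose tup3/3: tup3(S1, E, tup3(A, E, E)) =?= tup3(tup3(ref(T2), io(S2), ref(T2)), tup3(float, float, int), U),  ref(A) =?= ref(io(E)),  tup3(io(ref(S2)), io(B), S2) =?= tup3(B, T2, int).
Decompose tup3/3: S1 =?= tup3(ref(T2), io(S2), ref(T2)),  E =?= tup3(float, float, int),  tup3(A, E, E) =?= U.
Bind S1 := tup3(ref(T2), io(S2), ref(T2)); no other remaining equation mentions S1.
Bind E := tup3(float, float, int); substituting into the 2 remaining equations that mention E gives: tup3(A, tup3(float, float, int), tup3(float, float, int)) =?= U,  ref(A) =?= ref(io(tup3(float, float, int))).
Bind U := tup3(A, tup3(float, float, int), tup3(float, float, int)); no other remaining equation mentions U.
Decompose ref/1: A =?= io(tup3(float, float, int)).
Bind A := io(tup3(float, float, int)); no other remaining equation mentions A. Substituting into the earlier binding gives U := tup3(io(tup3(float, float, int)), tup3(float, float, int), tup3(float, float, int)).
Decompose tup3/3: io(ref(S2)) =?= B,  io(B) =?= T2,  S2 =?= int.
Bind B := io(ref(S2)); substituting into the one remaining equation that mentions B gives: io(io(ref(S2))) =?= T2.
Bind T2 := io(io(ref(S2))); no other remaining equation mentions T2. Substituting into the earlier binding gives S1 := tup3(ref(io(io(ref(S2)))), io(S2), ref(io(io(ref(S2))))).
Bind S2 := int. Substituting into the earlier bindings gives S1 := tup3(ref(io(io(ref(int)))), io(int), ref(io(io(ref(int))))), B := io(ref(int)), T2 := io(io(ref(int))).
MGU = { S1 := tup3(ref(io(io(ref(int)))), io(int), ref(io(io(ref(int))))), E := tup3(float, float, int), U := tup3(io(tup3(float, float, int)), tup3(float, float, int), tup3(float, float, int)), A := io(tup3(float, float, int)), B := io(ref(int)), T2 := io(io(ref(int))), S2 := int }, so B := io(ref(int)).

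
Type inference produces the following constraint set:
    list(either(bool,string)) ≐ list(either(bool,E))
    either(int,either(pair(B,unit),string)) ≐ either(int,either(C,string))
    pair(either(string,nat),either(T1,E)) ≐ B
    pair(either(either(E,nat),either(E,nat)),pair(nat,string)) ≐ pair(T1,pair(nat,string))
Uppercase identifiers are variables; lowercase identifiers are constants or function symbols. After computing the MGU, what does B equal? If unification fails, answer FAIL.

pair(either(string,nat),either(either(either(string,nat),either(string,nat)),string))

Decompose list/1: either(bool,string) ≐ either(bool,E).
Decompose either/2: bool ≐ bool,  string ≐ E.
Delete trivial equation bool ≐ bool.
Bind E := string; substituting into the 2 remaining equations that mention E gives: pair(either(string,nat),either(T1,string)) ≐ B,  pair(either(either(string,nat),either(string,nat)),pair(nat,string)) ≐ pair(T1,pair(nat,string)).
Decompose either/2: int ≐ int,  either(pair(B,unit),string) ≐ either(C,string).
Delete trivial equation int ≐ int.
Decompose either/2: pair(B,unit) ≐ C,  string ≐ string.
Bind C := pair(B,unit); no other remaining equation mentions C.
Delete trivial equation string ≐ string.
Bind B := pair(either(string,nat),either(T1,string)); no other remaining equation mentions B. Substituting into the earlier binding gives C := pair(pair(either(string,nat),either(T1,string)),unit).
Decompose pair/2: either(either(string,nat),either(string,nat)) ≐ T1,  pair(nat,string) ≐ pair(nat,string).
Bind T1 := either(either(string,nat),either(string,nat)); no other remaining equation mentions T1. Substituting into the earlier bindings gives C := pair(pair(either(string,nat),either(either(either(string,nat),either(string,nat)),string)),unit), B := pair(either(string,nat),either(either(either(string,nat),either(string,nat)),string)).
Delete trivial equation pair(nat,string) ≐ pair(nat,string).
MGU = { E -> string, C -> pair(pair(either(string,nat),either(either(either(string,nat),either(string,nat)),string)),unit), B -> pair(either(string,nat),either(either(either(string,nat),either(string,nat)),string)), T1 -> either(either(string,nat),either(string,nat)) }, so B -> pair(either(string,nat),either(either(either(string,nat),either(string,nat)),string)).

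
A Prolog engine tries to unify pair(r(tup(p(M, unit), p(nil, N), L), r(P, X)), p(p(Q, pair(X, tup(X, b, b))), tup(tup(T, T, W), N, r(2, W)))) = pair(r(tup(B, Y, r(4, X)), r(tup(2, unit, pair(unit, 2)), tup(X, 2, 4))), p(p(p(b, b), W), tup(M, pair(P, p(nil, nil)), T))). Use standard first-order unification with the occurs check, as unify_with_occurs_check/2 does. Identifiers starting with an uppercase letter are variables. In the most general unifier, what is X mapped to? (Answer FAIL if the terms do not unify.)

Decompose pair/2: r(tup(p(M, unit), p(nil, N), L), r(P, X)) = r(tup(B, Y, r(4, X)), r(tup(2, unit, pair(unit, 2)), tup(X, 2, 4))),  p(p(Q, pair(X, tup(X, b, b))), tup(tup(T, T, W), N, r(2, W))) = p(p(p(b, b), W), tup(M, pair(P, p(nil, nil)), T)).
Decompose r/2: tup(p(M, unit), p(nil, N), L) = tup(B, Y, r(4, X)),  r(P, X) = r(tup(2, unit, pair(unit, 2)), tup(X, 2, 4)).
Decompose tup/3: p(M, unit) = B,  p(nil, N) = Y,  L = r(4, X).
Bind B := p(M, unit); no other remaining equation mentions B.
Bind Y := p(nil, N); no other remaining equation mentions Y.
Bind L := r(4, X); no other remaining equation mentions L.
Decompose r/2: P = tup(2, unit, pair(unit, 2)),  X = tup(X, 2, 4).
Bind P := tup(2, unit, pair(unit, 2)); substituting into the one remaining equation that mentions P gives: p(p(Q, pair(X, tup(X, b, b))), tup(tup(T, T, W), N, r(2, W))) = p(p(p(b, b), W), tup(M, pair(tup(2, unit, pair(unit, 2)), p(nil, nil)), T)).
Occurs check fails: X occurs in tup(X, 2, 4); the equation X = tup(X, 2, 4) has no finite solution.

FAIL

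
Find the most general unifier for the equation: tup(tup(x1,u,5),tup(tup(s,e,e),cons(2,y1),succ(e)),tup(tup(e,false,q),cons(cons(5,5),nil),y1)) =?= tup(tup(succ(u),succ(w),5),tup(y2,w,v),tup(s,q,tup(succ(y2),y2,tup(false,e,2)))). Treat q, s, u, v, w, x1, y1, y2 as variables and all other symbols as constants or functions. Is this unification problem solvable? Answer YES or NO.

YES

Decompose tup/3: tup(x1,u,5) =?= tup(succ(u),succ(w),5),  tup(tup(s,e,e),cons(2,y1),succ(e)) =?= tup(y2,w,v),  tup(tup(e,false,q),cons(cons(5,5),nil),y1) =?= tup(s,q,tup(succ(y2),y2,tup(false,e,2))).
Decompose tup/3: x1 =?= succ(u),  u =?= succ(w),  5 =?= 5.
Bind x1 := succ(u); no other remaining equation mentions x1.
Bind u := succ(w); no other remaining equation mentions u. Substituting into the earlier binding gives x1 := succ(succ(w)).
Delete trivial equation 5 =?= 5.
Decompose tup/3: tup(s,e,e) =?= y2,  cons(2,y1) =?= w,  succ(e) =?= v.
Bind y2 := tup(s,e,e); substituting into the one remaining equation that mentions y2 gives: tup(tup(e,false,q),cons(cons(5,5),nil),y1) =?= tup(s,q,tup(succ(tup(s,e,e)),tup(s,e,e),tup(false,e,2))).
Bind w := cons(2,y1); no other remaining equation mentions w. Substituting into the earlier bindings gives x1 := succ(succ(cons(2,y1))), u := succ(cons(2,y1)).
Bind v := succ(e); no other remaining equation mentions v.
Decompose tup/3: tup(e,false,q) =?= s,  cons(cons(5,5),nil) =?= q,  y1 =?= tup(succ(tup(s,e,e)),tup(s,e,e),tup(false,e,2)).
Bind s := tup(e,false,q); substituting into the one remaining equation that mentions s gives: y1 =?= tup(succ(tup(tup(e,false,q),e,e)),tup(tup(e,false,q),e,e),tup(false,e,2)). Substituting into the earlier binding gives y2 := tup(tup(e,false,q),e,e).
Bind q := cons(cons(5,5),nil); substituting into the remaining equation gives: y1 =?= tup(succ(tup(tup(e,false,cons(cons(5,5),nil)),e,e)),tup(tup(e,false,cons(cons(5,5),nil)),e,e),tup(false,e,2)). Substituting into the earlier bindings gives y2 := tup(tup(e,false,cons(cons(5,5),nil)),e,e), s := tup(e,false,cons(cons(5,5),nil)).
Bind y1 := tup(succ(tup(tup(e,false,cons(cons(5,5),nil)),e,e)),tup(tup(e,false,cons(cons(5,5),nil)),e,e),tup(false,e,2)). Substituting into the earlier bindings gives x1 := succ(succ(cons(2,tup(succ(tup(tup(e,false,cons(cons(5,5),nil)),e,e)),tup(tup(e,false,cons(cons(5,5),nil)),e,e),tup(false,e,2))))), u := succ(cons(2,tup(succ(tup(tup(e,false,cons(cons(5,5),nil)),e,e)),tup(tup(e,false,cons(cons(5,5),nil)),e,e),tup(false,e,2)))), w := cons(2,tup(succ(tup(tup(e,false,cons(cons(5,5),nil)),e,e)),tup(tup(e,false,cons(cons(5,5),nil)),e,e),tup(false,e,2))).
No equations remain and no clash or occurs-check failure arose, so a unifier exists.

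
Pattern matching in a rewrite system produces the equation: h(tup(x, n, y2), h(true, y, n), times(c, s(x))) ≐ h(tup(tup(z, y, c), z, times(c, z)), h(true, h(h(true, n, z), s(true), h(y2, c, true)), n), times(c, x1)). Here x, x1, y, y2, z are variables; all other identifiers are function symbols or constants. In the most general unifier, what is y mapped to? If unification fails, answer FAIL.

h(h(true, n, n), s(true), h(times(c, n), c, true))

Decompose h/3: tup(x, n, y2) ≐ tup(tup(z, y, c), z, times(c, z)),  h(true, y, n) ≐ h(true, h(h(true, n, z), s(true), h(y2, c, true)), n),  times(c, s(x)) ≐ times(c, x1).
Decompose tup/3: x ≐ tup(z, y, c),  n ≐ z,  y2 ≐ times(c, z).
Bind x := tup(z, y, c); substituting into the one remaining equation that mentions x gives: times(c, s(tup(z, y, c))) ≐ times(c, x1).
Bind z := n; substituting into the remaining equations gives: y2 ≐ times(c, n),  h(true, y, n) ≐ h(true, h(h(true, n, n), s(true), h(y2, c, true)), n),  times(c, s(tup(n, y, c))) ≐ times(c, x1). Substituting into the earlier binding gives x := tup(n, y, c).
Bind y2 := times(c, n); substituting into the one remaining equation that mentions y2 gives: h(true, y, n) ≐ h(true, h(h(true, n, n), s(true), h(times(c, n), c, true)), n).
Decompose h/3: true ≐ true,  y ≐ h(h(true, n, n), s(true), h(times(c, n), c, true)),  n ≐ n.
Delete trivial equation true ≐ true.
Bind y := h(h(true, n, n), s(true), h(times(c, n), c, true)); substituting into the one remaining equation that mentions y gives: times(c, s(tup(n, h(h(true, n, n), s(true), h(times(c, n), c, true)), c))) ≐ times(c, x1). Substituting into the earlier binding gives x := tup(n, h(h(true, n, n), s(true), h(times(c, n), c, true)), c).
Delete trivial equation n ≐ n.
Decompose times/2: c ≐ c,  s(tup(n, h(h(true, n, n), s(true), h(times(c, n), c, true)), c)) ≐ x1.
Delete trivial equation c ≐ c.
Bind x1 := s(tup(n, h(h(true, n, n), s(true), h(times(c, n), c, true)), c)).
MGU = { x ↦ tup(n, h(h(true, n, n), s(true), h(times(c, n), c, true)), c), z ↦ n, y2 ↦ times(c, n), y ↦ h(h(true, n, n), s(true), h(times(c, n), c, true)), x1 ↦ s(tup(n, h(h(true, n, n), s(true), h(times(c, n), c, true)), c)) }, so y ↦ h(h(true, n, n), s(true), h(times(c, n), c, true)).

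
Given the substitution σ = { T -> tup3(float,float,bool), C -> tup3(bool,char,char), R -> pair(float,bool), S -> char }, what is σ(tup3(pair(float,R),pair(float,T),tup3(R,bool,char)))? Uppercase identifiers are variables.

Replace each occurrence of T with tup3(float,float,bool).
Replace each occurrence of R with pair(float,bool).
Result: tup3(pair(float,pair(float,bool)),pair(float,tup3(float,float,bool)),tup3(pair(float,bool),bool,char)).

tup3(pair(float,pair(float,bool)),pair(float,tup3(float,float,bool)),tup3(pair(float,bool),bool,char))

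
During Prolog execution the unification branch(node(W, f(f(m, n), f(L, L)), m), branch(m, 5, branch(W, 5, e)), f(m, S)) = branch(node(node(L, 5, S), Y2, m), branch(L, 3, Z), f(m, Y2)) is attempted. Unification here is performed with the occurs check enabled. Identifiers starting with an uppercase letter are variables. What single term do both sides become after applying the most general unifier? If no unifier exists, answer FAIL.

FAIL

Decompose branch/3: node(W, f(f(m, n), f(L, L)), m) = node(node(L, 5, S), Y2, m),  branch(m, 5, branch(W, 5, e)) = branch(L, 3, Z),  f(m, S) = f(m, Y2).
Decompose node/3: W = node(L, 5, S),  f(f(m, n), f(L, L)) = Y2,  m = m.
Bind W := node(L, 5, S); substituting into the one remaining equation that mentions W gives: branch(m, 5, branch(node(L, 5, S), 5, e)) = branch(L, 3, Z).
Bind Y2 := f(f(m, n), f(L, L)); substituting into the one remaining equation that mentions Y2 gives: f(m, S) = f(m, f(f(m, n), f(L, L))).
Delete trivial equation m = m.
Decompose branch/3: m = L,  5 = 3,  branch(node(L, 5, S), 5, e) = Z.
Bind L := m; substituting into the 2 remaining equations that mention L gives: branch(node(m, 5, S), 5, e) = Z,  f(m, S) = f(m, f(f(m, n), f(m, m))). Substituting into the earlier bindings gives W := node(m, 5, S), Y2 := f(f(m, n), f(m, m)).
Clash: constants 5 and 3 differ; no unifier exists.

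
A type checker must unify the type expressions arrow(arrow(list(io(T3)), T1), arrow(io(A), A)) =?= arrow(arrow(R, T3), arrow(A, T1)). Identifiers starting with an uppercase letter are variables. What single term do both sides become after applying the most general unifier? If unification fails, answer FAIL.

Decompose arrow/2: arrow(list(io(T3)), T1) =?= arrow(R, T3),  arrow(io(A), A) =?= arrow(A, T1).
Decompose arrow/2: list(io(T3)) =?= R,  T1 =?= T3.
Bind R := list(io(T3)); no other remaining equation mentions R.
Bind T1 := T3; substituting into the remaining equation gives: arrow(io(A), A) =?= arrow(A, T3).
Decompose arrow/2: io(A) =?= A,  A =?= T3.
Occurs check fails: A occurs in io(A); the equation A =?= io(A) has no finite solution.

FAIL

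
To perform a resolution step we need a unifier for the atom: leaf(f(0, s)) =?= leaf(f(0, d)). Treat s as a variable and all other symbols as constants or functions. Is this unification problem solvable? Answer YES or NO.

YES

Decompose leaf/1: f(0, s) =?= f(0, d).
Decompose f/2: 0 =?= 0,  s =?= d.
Delete trivial equation 0 =?= 0.
Bind s := d.
No equations remain and no clash or occurs-check failure arose, so a unifier exists.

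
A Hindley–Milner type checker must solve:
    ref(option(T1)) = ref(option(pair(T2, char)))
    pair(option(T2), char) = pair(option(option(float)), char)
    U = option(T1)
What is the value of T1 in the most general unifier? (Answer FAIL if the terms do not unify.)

pair(option(float), char)

Decompose ref/1: option(T1) = option(pair(T2, char)).
Decompose option/1: T1 = pair(T2, char).
Bind T1 := pair(T2, char); substituting into the one remaining equation that mentions T1 gives: U = option(pair(T2, char)).
Decompose pair/2: option(T2) = option(option(float)),  char = char.
Decompose option/1: T2 = option(float).
Bind T2 := option(float); substituting into the one remaining equation that mentions T2 gives: U = option(pair(option(float), char)). Substituting into the earlier binding gives T1 := pair(option(float), char).
Delete trivial equation char = char.
Bind U := option(pair(option(float), char)).
MGU = { T1 -> pair(option(float), char), T2 -> option(float), U -> option(pair(option(float), char)) }, so T1 -> pair(option(float), char).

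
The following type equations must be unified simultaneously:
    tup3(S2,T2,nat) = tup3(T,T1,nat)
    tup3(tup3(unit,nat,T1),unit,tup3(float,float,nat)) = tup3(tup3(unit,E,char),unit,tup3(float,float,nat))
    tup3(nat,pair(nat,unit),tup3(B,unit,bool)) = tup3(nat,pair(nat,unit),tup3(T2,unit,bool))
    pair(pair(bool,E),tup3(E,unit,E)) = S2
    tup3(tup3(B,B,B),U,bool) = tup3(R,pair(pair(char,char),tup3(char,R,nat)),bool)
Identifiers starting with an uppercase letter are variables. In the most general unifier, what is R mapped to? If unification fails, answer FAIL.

tup3(char,char,char)

Decompose tup3/3: S2 = T,  T2 = T1,  nat = nat.
Bind S2 := T; substituting into the one remaining equation that mentions S2 gives: pair(pair(bool,E),tup3(E,unit,E)) = T.
Bind T2 := T1; substituting into the one remaining equation that mentions T2 gives: tup3(nat,pair(nat,unit),tup3(B,unit,bool)) = tup3(nat,pair(nat,unit),tup3(T1,unit,bool)).
Delete trivial equation nat = nat.
Decompose tup3/3: tup3(unit,nat,T1) = tup3(unit,E,char),  unit = unit,  tup3(float,float,nat) = tup3(float,float,nat).
Decompose tup3/3: unit = unit,  nat = E,  T1 = char.
Delete trivial equation unit = unit.
Bind E := nat; substituting into the one remaining equation that mentions E gives: pair(pair(bool,nat),tup3(nat,unit,nat)) = T.
Bind T1 := char; substituting into the one remaining equation that mentions T1 gives: tup3(nat,pair(nat,unit),tup3(B,unit,bool)) = tup3(nat,pair(nat,unit),tup3(char,unit,bool)). Substituting into the earlier binding gives T2 := char.
Delete trivial equation unit = unit.
Delete trivial equation tup3(float,float,nat) = tup3(float,float,nat).
Decompose tup3/3: nat = nat,  pair(nat,unit) = pair(nat,unit),  tup3(B,unit,bool) = tup3(char,unit,bool).
Delete trivial equation nat = nat.
Delete trivial equation pair(nat,unit) = pair(nat,unit).
Decompose tup3/3: B = char,  unit = unit,  bool = bool.
Bind B := char; substituting into the one remaining equation that mentions B gives: tup3(tup3(char,char,char),U,bool) = tup3(R,pair(pair(char,char),tup3(char,R,nat)),bool).
Delete trivial equation unit = unit.
Delete trivial equation bool = bool.
Bind T := pair(pair(bool,nat),tup3(nat,unit,nat)); no other remaining equation mentions T. Substituting into the earlier binding gives S2 := pair(pair(bool,nat),tup3(nat,unit,nat)).
Decompose tup3/3: tup3(char,char,char) = R,  U = pair(pair(char,char),tup3(char,R,nat)),  bool = bool.
Bind R := tup3(char,char,char); substituting into the one remaining equation that mentions R gives: U = pair(pair(char,char),tup3(char,tup3(char,char,char),nat)).
Bind U := pair(pair(char,char),tup3(char,tup3(char,char,char),nat)); no other remaining equation mentions U.
Delete trivial equation bool = bool.
MGU = { S2 -> pair(pair(bool,nat),tup3(nat,unit,nat)), T2 -> char, E -> nat, T1 -> char, B -> char, T -> pair(pair(bool,nat),tup3(nat,unit,nat)), R -> tup3(char,char,char), U -> pair(pair(char,char),tup3(char,tup3(char,char,char),nat)) }, so R -> tup3(char,char,char).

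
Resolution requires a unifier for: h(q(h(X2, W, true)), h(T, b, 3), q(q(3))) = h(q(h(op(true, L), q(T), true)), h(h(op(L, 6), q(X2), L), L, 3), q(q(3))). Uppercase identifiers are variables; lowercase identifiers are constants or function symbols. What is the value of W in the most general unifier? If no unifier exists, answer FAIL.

Decompose h/3: q(h(X2, W, true)) = q(h(op(true, L), q(T), true)),  h(T, b, 3) = h(h(op(L, 6), q(X2), L), L, 3),  q(q(3)) = q(q(3)).
Decompose q/1: h(X2, W, true) = h(op(true, L), q(T), true).
Decompose h/3: X2 = op(true, L),  W = q(T),  true = true.
Bind X2 := op(true, L); substituting into the one remaining equation that mentions X2 gives: h(T, b, 3) = h(h(op(L, 6), q(op(true, L)), L), L, 3).
Bind W := q(T); no other remaining equation mentions W.
Delete trivial equation true = true.
Decompose h/3: T = h(op(L, 6), q(op(true, L)), L),  b = L,  3 = 3.
Bind T := h(op(L, 6), q(op(true, L)), L); no other remaining equation mentions T. Substituting into the earlier binding gives W := q(h(op(L, 6), q(op(true, L)), L)).
Bind L := b; no other remaining equation mentions L. Substituting into the earlier bindings gives X2 := op(true, b), W := q(h(op(b, 6), q(op(true, b)), b)), T := h(op(b, 6), q(op(true, b)), b).
Delete trivial equation 3 = 3.
Delete trivial equation q(q(3)) = q(q(3)).
MGU = { X2 ↦ op(true, b), W ↦ q(h(op(b, 6), q(op(true, b)), b)), T ↦ h(op(b, 6), q(op(true, b)), b), L ↦ b }, so W ↦ q(h(op(b, 6), q(op(true, b)), b)).

q(h(op(b, 6), q(op(true, b)), b))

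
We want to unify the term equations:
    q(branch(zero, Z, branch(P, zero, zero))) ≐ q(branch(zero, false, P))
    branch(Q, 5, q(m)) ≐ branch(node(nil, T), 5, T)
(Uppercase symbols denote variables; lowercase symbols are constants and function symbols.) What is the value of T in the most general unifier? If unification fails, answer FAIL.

Decompose q/1: branch(zero, Z, branch(P, zero, zero)) ≐ branch(zero, false, P).
Decompose branch/3: zero ≐ zero,  Z ≐ false,  branch(P, zero, zero) ≐ P.
Delete trivial equation zero ≐ zero.
Bind Z := false; no other remaining equation mentions Z.
Occurs check fails: P occurs in branch(P, zero, zero); the equation P ≐ branch(P, zero, zero) has no finite solution.

FAIL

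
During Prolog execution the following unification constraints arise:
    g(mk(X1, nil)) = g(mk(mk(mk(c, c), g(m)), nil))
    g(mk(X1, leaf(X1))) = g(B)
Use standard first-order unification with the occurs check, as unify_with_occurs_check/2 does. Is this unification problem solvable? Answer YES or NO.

Decompose g/1: mk(X1, nil) = mk(mk(mk(c, c), g(m)), nil).
Decompose mk/2: X1 = mk(mk(c, c), g(m)),  nil = nil.
Bind X1 := mk(mk(c, c), g(m)); substituting into the one remaining equation that mentions X1 gives: g(mk(mk(mk(c, c), g(m)), leaf(mk(mk(c, c), g(m))))) = g(B).
Delete trivial equation nil = nil.
Decompose g/1: mk(mk(mk(c, c), g(m)), leaf(mk(mk(c, c), g(m)))) = B.
Bind B := mk(mk(mk(c, c), g(m)), leaf(mk(mk(c, c), g(m)))).
No equations remain and no clash or occurs-check failure arose, so a unifier exists.

YES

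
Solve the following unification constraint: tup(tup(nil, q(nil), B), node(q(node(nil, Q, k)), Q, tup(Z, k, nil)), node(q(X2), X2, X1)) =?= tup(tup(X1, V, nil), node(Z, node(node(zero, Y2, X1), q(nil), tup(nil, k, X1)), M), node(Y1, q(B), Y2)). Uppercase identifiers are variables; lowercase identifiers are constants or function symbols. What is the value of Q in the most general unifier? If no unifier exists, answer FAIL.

Decompose tup/3: tup(nil, q(nil), B) =?= tup(X1, V, nil),  node(q(node(nil, Q, k)), Q, tup(Z, k, nil)) =?= node(Z, node(node(zero, Y2, X1), q(nil), tup(nil, k, X1)), M),  node(q(X2), X2, X1) =?= node(Y1, q(B), Y2).
Decompose tup/3: nil =?= X1,  q(nil) =?= V,  B =?= nil.
Bind X1 := nil; substituting into the 2 remaining equations that mention X1 gives: node(q(node(nil, Q, k)), Q, tup(Z, k, nil)) =?= node(Z, node(node(zero, Y2, nil), q(nil), tup(nil, k, nil)), M),  node(q(X2), X2, nil) =?= node(Y1, q(B), Y2).
Bind V := q(nil); no other remaining equation mentions V.
Bind B := nil; substituting into the one remaining equation that mentions B gives: node(q(X2), X2, nil) =?= node(Y1, q(nil), Y2).
Decompose node/3: q(node(nil, Q, k)) =?= Z,  Q =?= node(node(zero, Y2, nil), q(nil), tup(nil, k, nil)),  tup(Z, k, nil) =?= M.
Bind Z := q(node(nil, Q, k)); substituting into the one remaining equation that mentions Z gives: tup(q(node(nil, Q, k)), k, nil) =?= M.
Bind Q := node(node(zero, Y2, nil), q(nil), tup(nil, k, nil)); substituting into the one remaining equation that mentions Q gives: tup(q(node(nil, node(node(zero, Y2, nil), q(nil), tup(nil, k, nil)), k)), k, nil) =?= M. Substituting into the earlier binding gives Z := q(node(nil, node(node(zero, Y2, nil), q(nil), tup(nil, k, nil)), k)).
Bind M := tup(q(node(nil, node(node(zero, Y2, nil), q(nil), tup(nil, k, nil)), k)), k, nil); no other remaining equation mentions M.
Decompose node/3: q(X2) =?= Y1,  X2 =?= q(nil),  nil =?= Y2.
Bind Y1 := q(X2); no other remaining equation mentions Y1.
Bind X2 := q(nil); no other remaining equation mentions X2. Substituting into the earlier binding gives Y1 := q(q(nil)).
Bind Y2 := nil. Substituting into the earlier bindings gives Z := q(node(nil, node(node(zero, nil, nil), q(nil), tup(nil, k, nil)), k)), Q := node(node(zero, nil, nil), q(nil), tup(nil, k, nil)), M := tup(q(node(nil, node(node(zero, nil, nil), q(nil), tup(nil, k, nil)), k)), k, nil).
MGU = { X1 ↦ nil, V ↦ q(nil), B ↦ nil, Z ↦ q(node(nil, node(node(zero, nil, nil), q(nil), tup(nil, k, nil)), k)), Q ↦ node(node(zero, nil, nil), q(nil), tup(nil, k, nil)), M ↦ tup(q(node(nil, node(node(zero, nil, nil), q(nil), tup(nil, k, nil)), k)), k, nil), Y1 ↦ q(q(nil)), X2 ↦ q(nil), Y2 ↦ nil }, so Q ↦ node(node(zero, nil, nil), q(nil), tup(nil, k, nil)).

node(node(zero, nil, nil), q(nil), tup(nil, k, nil))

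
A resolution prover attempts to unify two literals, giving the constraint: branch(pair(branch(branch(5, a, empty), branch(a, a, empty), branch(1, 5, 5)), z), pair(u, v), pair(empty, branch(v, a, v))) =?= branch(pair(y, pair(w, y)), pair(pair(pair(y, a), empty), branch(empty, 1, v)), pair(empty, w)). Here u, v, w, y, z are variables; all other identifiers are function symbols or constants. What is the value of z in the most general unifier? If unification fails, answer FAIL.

FAIL

Decompose branch/3: pair(branch(branch(5, a, empty), branch(a, a, empty), branch(1, 5, 5)), z) =?= pair(y, pair(w, y)),  pair(u, v) =?= pair(pair(pair(y, a), empty), branch(empty, 1, v)),  pair(empty, branch(v, a, v)) =?= pair(empty, w).
Decompose pair/2: branch(branch(5, a, empty), branch(a, a, empty), branch(1, 5, 5)) =?= y,  z =?= pair(w, y).
Bind y := branch(branch(5, a, empty), branch(a, a, empty), branch(1, 5, 5)); substituting into the 2 remaining equations that mention y gives: z =?= pair(w, branch(branch(5, a, empty), branch(a, a, empty), branch(1, 5, 5))),  pair(u, v) =?= pair(pair(pair(branch(branch(5, a, empty), branch(a, a, empty), branch(1, 5, 5)), a), empty), branch(empty, 1, v)).
Bind z := pair(w, branch(branch(5, a, empty), branch(a, a, empty), branch(1, 5, 5))); no other remaining equation mentions z.
Decompose pair/2: u =?= pair(pair(branch(branch(5, a, empty), branch(a, a, empty), branch(1, 5, 5)), a), empty),  v =?= branch(empty, 1, v).
Bind u := pair(pair(branch(branch(5, a, empty), branch(a, a, empty), branch(1, 5, 5)), a), empty); no other remaining equation mentions u.
Occurs check fails: v occurs in branch(empty, 1, v); the equation v =?= branch(empty, 1, v) has no finite solution.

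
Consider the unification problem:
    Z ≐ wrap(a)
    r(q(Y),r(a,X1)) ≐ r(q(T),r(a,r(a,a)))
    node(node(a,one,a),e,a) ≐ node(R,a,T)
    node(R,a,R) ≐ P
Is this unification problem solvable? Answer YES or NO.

Bind Z := wrap(a); no other remaining equation mentions Z.
Decompose r/2: q(Y) ≐ q(T),  r(a,X1) ≐ r(a,r(a,a)).
Decompose q/1: Y ≐ T.
Bind Y := T; no other remaining equation mentions Y.
Decompose r/2: a ≐ a,  X1 ≐ r(a,a).
Delete trivial equation a ≐ a.
Bind X1 := r(a,a); no other remaining equation mentions X1.
Decompose node/3: node(a,one,a) ≐ R,  e ≐ a,  a ≐ T.
Bind R := node(a,one,a); substituting into the one remaining equation that mentions R gives: node(node(a,one,a),a,node(a,one,a)) ≐ P.
Clash: constants e and a differ; no unifier exists.

NO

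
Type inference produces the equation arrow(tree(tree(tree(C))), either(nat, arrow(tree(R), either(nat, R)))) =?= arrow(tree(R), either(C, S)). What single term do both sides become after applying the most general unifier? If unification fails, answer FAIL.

Decompose arrow/2: tree(tree(tree(C))) =?= tree(R),  either(nat, arrow(tree(R), either(nat, R))) =?= either(C, S).
Decompose tree/1: tree(tree(C)) =?= R.
Bind R := tree(tree(C)); substituting into the remaining equation gives: either(nat, arrow(tree(tree(tree(C))), either(nat, tree(tree(C))))) =?= either(C, S).
Decompose either/2: nat =?= C,  arrow(tree(tree(tree(C))), either(nat, tree(tree(C)))) =?= S.
Bind C := nat; substituting into the remaining equation gives: arrow(tree(tree(tree(nat))), either(nat, tree(tree(nat)))) =?= S. Substituting into the earlier binding gives R := tree(tree(nat)).
Bind S := arrow(tree(tree(tree(nat))), either(nat, tree(tree(nat)))).
Applying the MGU to either side gives arrow(tree(tree(tree(nat))), either(nat, arrow(tree(tree(tree(nat))), either(nat, tree(tree(nat)))))).

arrow(tree(tree(tree(nat))), either(nat, arrow(tree(tree(tree(nat))), either(nat, tree(tree(nat))))))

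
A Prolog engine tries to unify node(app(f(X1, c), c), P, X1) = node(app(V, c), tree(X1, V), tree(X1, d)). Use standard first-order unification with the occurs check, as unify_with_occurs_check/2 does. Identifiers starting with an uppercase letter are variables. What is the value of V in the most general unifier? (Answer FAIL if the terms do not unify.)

FAIL

Decompose node/3: app(f(X1, c), c) = app(V, c),  P = tree(X1, V),  X1 = tree(X1, d).
Decompose app/2: f(X1, c) = V,  c = c.
Bind V := f(X1, c); substituting into the one remaining equation that mentions V gives: P = tree(X1, f(X1, c)).
Delete trivial equation c = c.
Bind P := tree(X1, f(X1, c)); no other remaining equation mentions P.
Occurs check fails: X1 occurs in tree(X1, d); the equation X1 = tree(X1, d) has no finite solution.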